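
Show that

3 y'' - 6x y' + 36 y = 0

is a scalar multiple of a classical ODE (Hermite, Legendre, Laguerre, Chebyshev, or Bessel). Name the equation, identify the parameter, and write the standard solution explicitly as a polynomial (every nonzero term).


All three coefficients share the factor 3; dividing through by 3 gives  y'' - 2x y' + 12 y = 0.
This matches the Hermite equation y'' - 2x y' + 2n y = 0 with 2n = 12, so n = 6; the polynomial solution is H_6(x).
With y = sum_k a_k x^k, matching x^k gives (k+2)(k+1) a_{k+2} = 2(k - n) a_k = 2(k - 6) a_k. The right side vanishes at k = 6, so the series with the parity of 6 terminates at degree 6.
Standard normalization: leading coefficient of H_n is 2^n, so a_6 = 2^6 = 64. Work downward with a_k = (k+1)(k+2) a_{k+2} / (2(k - n)):
  a_4 = (5)(6)(64) / (2(4 - 6)) = 1920/(-4) = -480
  a_2 = (3)(4)(-480) / (2(2 - 6)) = -5760/(-8) = 720
  a_0 = (1)(2)(720) / (2(0 - 6)) = 1440/(-12) = -120
Hence H_6(x) = 64 x^6 - 480 x^4 + 720 x^2 - 120.

H_6(x); series = 64 x^6 - 480 x^4 + 720 x^2 - 120


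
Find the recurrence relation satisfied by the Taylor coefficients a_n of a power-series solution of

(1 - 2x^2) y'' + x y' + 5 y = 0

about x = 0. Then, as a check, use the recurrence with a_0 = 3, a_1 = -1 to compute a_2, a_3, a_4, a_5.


Substitute y = sum_n a_n x^n.
(1 - 2 x^2) y'' contributes (n+2)(n+1) a_{n+2} - 2 n(n-1) a_n at x^n.
x y'(x) contributes n a_n at x^n.
5 y(x) contributes 5 a_n at x^n.
Matching x^n: (n+2)(n+1) a_{n+2} + (-2 n(n-1) + n + 5) a_n = 0.
Thus a_{n+2} = (2 n(n-1) - n - 5) / ((n+1)(n+2)) * a_n.

Check with a_0 = 3, a_1 = -1 (apply the recurrence for n = 0, 1, 2, 3): a_0 = 3, a_1 = -1, a_2 = -15/2, a_3 = 1, a_4 = 15/8, a_5 = 1/5.

a_(n+2) = (2 n(n-1) - n - 5) / ((n+1)(n+2)) * a_n; check: a_0 = 3, a_1 = -1, a_2 = -15/2, a_3 = 1, a_4 = 15/8, a_5 = 1/5


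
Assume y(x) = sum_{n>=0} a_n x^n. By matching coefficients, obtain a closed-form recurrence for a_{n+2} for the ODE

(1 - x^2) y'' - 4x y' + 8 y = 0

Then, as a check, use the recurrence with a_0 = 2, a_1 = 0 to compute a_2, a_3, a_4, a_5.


Substitute y = sum_n a_n x^n.
(1 - 1 x^2) y'' contributes (n+2)(n+1) a_{n+2} - n(n-1) a_n at x^n.
-4 x y'(x) contributes -4 n a_n at x^n.
8 y(x) contributes 8 a_n at x^n.
Matching x^n: (n+2)(n+1) a_{n+2} + (-n(n-1) - 4 n + 8) a_n = 0.
Thus a_{n+2} = (n(n-1) + 4 n - 8) / ((n+1)(n+2)) * a_n.

Check with a_0 = 2, a_1 = 0 (apply the recurrence for n = 0, 1, 2, 3): a_0 = 2, a_1 = 0, a_2 = -8, a_3 = 0, a_4 = -4/3, a_5 = 0.

a_(n+2) = (n(n-1) + 4 n - 8) / ((n+1)(n+2)) * a_n; check: a_0 = 2, a_1 = 0, a_2 = -8, a_3 = 0, a_4 = -4/3, a_5 = 0


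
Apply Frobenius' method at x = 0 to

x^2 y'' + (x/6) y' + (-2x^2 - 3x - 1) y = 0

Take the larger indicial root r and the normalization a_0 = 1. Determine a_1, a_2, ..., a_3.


Write in Frobenius form y'' + (p(x)/x) y' + (q(x)/x^2) y = 0:
  p(x) = 1/6,  q(x) = -2x^2 - 3x - 1.
Indicial equation: r(r-1) + (1/6) r + (-1) = 0 -> roots r_1 = 3/2, r_2 = -2/3.
Take r = r_1 = 3/2. Let y(x) = x^r sum_{n>=0} a_n x^n with a_0 = 1.
Substitute y = x^r sum a_n x^n and match x^{r+n}. The recurrence is
  D(n) a_n - 3 a_{n-1} - 2 a_{n-2} = 0,  where D(n) = (r+n)(r+n-1) + (1/6)(r+n) + (-1).
  a_n = [3 a_{n-1} + 2 a_{n-2}] / D(n).
Since the indicial polynomial factors as (r - r_1)(r - r_2), D(n) = (r_1 + n - r_1)(r_1 + n - r_2) = n(n + 13/6).
Evaluating step by step (a_0 = 1):
  n = 1: D(1) = 1(1 + 13/6) = 19/6; numerator = 3(1) = 3; a_1 = (3)/(19/6) = 18/19
  n = 2: D(2) = 2(2 + 13/6) = 25/3; numerator = 3(18/19) + 2(1) = 92/19; a_2 = (92/19)/(25/3) = 276/475
  n = 3: D(3) = 3(3 + 13/6) = 31/2; numerator = 3(276/475) + 2(18/19) = 1728/475; a_3 = (1728/475)/(31/2) = 3456/14725

r = 3/2; a_0 = 1; a_1 = 18/19; a_2 = 276/475; a_3 = 3456/14725


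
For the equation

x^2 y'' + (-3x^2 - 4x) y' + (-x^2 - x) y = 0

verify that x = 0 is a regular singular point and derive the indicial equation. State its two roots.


Divide by x^2 to reach normal form y'' + P_1(x) y' + P_2(x) y = 0 with P_1(x) = -3 - 4/x and P_2(x) = -1 - 1/x.
x = 0 is a singular point because the y'-coefficient -3 - 4/x has a pole at x = 0 and the y-coefficient -1 - 1/x has a pole at x = 0.
It is a regular singular point because x P_1(x) = p(x) = -3x - 4 and x^2 P_2(x) = q(x) = -x^2 - x are polynomials, hence analytic at x = 0.
p(0) = -4,  q(0) = 0.
Indicial equation: r(r-1) + p(0) r + q(0) = 0, i.e. r^2 + (p(0) - 1) r + q(0) = 0, i.e. r^2 - 5 r = 0.
Discriminant: (-5)^2 - 4(0) = 25, so r = (5 ± 5)/2.
Solving: r_1 = 5, r_2 = 0.

indicial: r^2 - 5 r = 0; roots r_1 = 5, r_2 = 0


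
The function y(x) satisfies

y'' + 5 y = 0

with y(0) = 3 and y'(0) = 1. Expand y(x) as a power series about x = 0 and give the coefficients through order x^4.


Ansatz: y(x) = sum_{n>=0} a_n x^n, so y'(x) = sum_{n>=1} n a_n x^(n-1) and y''(x) = sum_{n>=2} n(n-1) a_n x^(n-2).
Substitute into P(x) y'' + Q(x) y' + R(x) y = 0 with P(x) = 1, Q(x) = 0, R(x) = 5, and match powers of x.
Initial conditions: a_0 = 3, a_1 = 1.
Setting the coefficient of each power of x to zero and solving order by order (substituting the coefficients already found):
  x^0: 2 a_2 + 5 a_0 = 0  ->  2 a_2 = -5 a_0 = -15  ->  a_2 = -15/2
  x^1: 6 a_3 + 5 a_1 = 0  ->  6 a_3 = -5 a_1 = -5  ->  a_3 = -5/6
  x^2: 12 a_4 + 5 a_2 = 0  ->  12 a_4 = -5 a_2 = 75/2  ->  a_4 = 25/8
Truncated series: y(x) = 3 + x - (15/2) x^2 - (5/6) x^3 + (25/8) x^4 + O(x^5).

a_0 = 3; a_1 = 1; a_2 = -15/2; a_3 = -5/6; a_4 = 25/8


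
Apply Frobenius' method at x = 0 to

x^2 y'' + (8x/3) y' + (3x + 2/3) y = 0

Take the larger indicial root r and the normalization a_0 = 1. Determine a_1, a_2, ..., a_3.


Write in Frobenius form y'' + (p(x)/x) y' + (q(x)/x^2) y = 0:
  p(x) = 8/3,  q(x) = 3x + 2/3.
Indicial equation: r(r-1) + (8/3) r + (2/3) = 0 -> roots r_1 = -2/3, r_2 = -1.
Take r = r_1 = -2/3. Let y(x) = x^r sum_{n>=0} a_n x^n with a_0 = 1.
Substitute y = x^r sum a_n x^n and match x^{r+n}. The recurrence is
  D(n) a_n + 3 a_{n-1} = 0,  where D(n) = (r+n)(r+n-1) + (8/3)(r+n) + (2/3).
  a_n = -3 / D(n) * a_{n-1}.
Since the indicial polynomial factors as (r - r_1)(r - r_2), D(n) = (r_1 + n - r_1)(r_1 + n - r_2) = n(n + 1/3).
Evaluating step by step (a_0 = 1):
  n = 1: D(1) = 1(1 + 1/3) = 4/3; numerator = -3(1) = -3; a_1 = (-3)/(4/3) = -9/4
  n = 2: D(2) = 2(2 + 1/3) = 14/3; numerator = -3(-9/4) = 27/4; a_2 = (27/4)/(14/3) = 81/56
  n = 3: D(3) = 3(3 + 1/3) = 10; numerator = -3(81/56) = -243/56; a_3 = (-243/56)/(10) = -243/560

r = -2/3; a_0 = 1; a_1 = -9/4; a_2 = 81/56; a_3 = -243/560


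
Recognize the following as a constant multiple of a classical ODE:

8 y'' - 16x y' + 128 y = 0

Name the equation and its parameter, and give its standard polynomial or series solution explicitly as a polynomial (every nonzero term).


All three coefficients share the factor 8; dividing through by 8 gives  y'' - 2x y' + 16 y = 0.
This matches the Hermite equation y'' - 2x y' + 2n y = 0 with 2n = 16, so n = 8; the polynomial solution is H_8(x).
With y = sum_k a_k x^k, matching x^k gives (k+2)(k+1) a_{k+2} = 2(k - n) a_k = 2(k - 8) a_k. The right side vanishes at k = 8, so the series with the parity of 8 terminates at degree 8.
Standard normalization: leading coefficient of H_n is 2^n, so a_8 = 2^8 = 256. Work downward with a_k = (k+1)(k+2) a_{k+2} / (2(k - n)):
  a_6 = (7)(8)(256) / (2(6 - 8)) = 14336/(-4) = -3584
  a_4 = (5)(6)(-3584) / (2(4 - 8)) = -107520/(-8) = 13440
  a_2 = (3)(4)(13440) / (2(2 - 8)) = 161280/(-12) = -13440
  a_0 = (1)(2)(-13440) / (2(0 - 8)) = -26880/(-16) = 1680
Hence H_8(x) = 256 x^8 - 3584 x^6 + 13440 x^4 - 13440 x^2 + 1680.

H_8(x); series = 256 x^8 - 3584 x^6 + 13440 x^4 - 13440 x^2 + 1680


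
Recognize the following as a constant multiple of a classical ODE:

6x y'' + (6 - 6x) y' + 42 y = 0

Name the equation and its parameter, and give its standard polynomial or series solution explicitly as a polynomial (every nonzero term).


All three coefficients share the factor 6; dividing through by 6 gives  x y'' + (1 - x) y' + 7 y = 0.
This matches the Laguerre equation x y'' + (1 - x) y' + n y = 0 with n = 7; the polynomial solution is L_7(x).
With y = sum_k a_k x^k, matching x^k gives (k+1)k a_{k+1} + (k+1) a_{k+1} - k a_k + n a_k = 0, i.e. (k+1)^2 a_{k+1} = (k - n) a_k = (k - 7) a_k. The right side vanishes at k = 7, so the series terminates at degree 7.
Standard normalization L_n(0) = 1 gives a_0 = 1. Work upward with a_{k+1} = (k - 7) a_k / (k+1)^2:
  a_1 = (0 - 7)(1) / 1^2 = -7/1 = -7
  a_2 = (1 - 7)(-7) / 2^2 = 42/4 = 21/2
  a_3 = (2 - 7)(21/2) / 3^2 = (-105/2)/9 = -35/6
  a_4 = (3 - 7)(-35/6) / 4^2 = (70/3)/16 = 35/24
  a_5 = (4 - 7)(35/24) / 5^2 = (-35/8)/25 = -7/40
  a_6 = (5 - 7)(-7/40) / 6^2 = (7/20)/36 = 7/720
  a_7 = (6 - 7)(7/720) / 7^2 = (-7/720)/49 = -1/5040
Hence L_7(x) = -x^7/5040 + 7 x^6/720 - 7 x^5/40 + 35 x^4/24 - 35 x^3/6 + 21 x^2/2 - 7 x + 1.

L_7(x); series = -x^7/5040 + 7 x^6/720 - 7 x^5/40 + 35 x^4/24 - 35 x^3/6 + 21 x^2/2 - 7 x + 1


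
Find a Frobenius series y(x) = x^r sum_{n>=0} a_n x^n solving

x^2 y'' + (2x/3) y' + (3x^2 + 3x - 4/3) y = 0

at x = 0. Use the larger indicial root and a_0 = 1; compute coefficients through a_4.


Write in Frobenius form y'' + (p(x)/x) y' + (q(x)/x^2) y = 0:
  p(x) = 2/3,  q(x) = 3x^2 + 3x - 4/3.
Indicial equation: r(r-1) + (2/3) r + (-4/3) = 0 -> roots r_1 = 4/3, r_2 = -1.
Take r = r_1 = 4/3. Let y(x) = x^r sum_{n>=0} a_n x^n with a_0 = 1.
Substitute y = x^r sum a_n x^n and match x^{r+n}. The recurrence is
  D(n) a_n + 3 a_{n-1} + 3 a_{n-2} = 0,  where D(n) = (r+n)(r+n-1) + (2/3)(r+n) + (-4/3).
  a_n = [-3 a_{n-1} - 3 a_{n-2}] / D(n).
Since the indicial polynomial factors as (r - r_1)(r - r_2), D(n) = (r_1 + n - r_1)(r_1 + n - r_2) = n(n + 7/3).
Evaluating step by step (a_0 = 1):
  n = 1: D(1) = 1(1 + 7/3) = 10/3; numerator = -3(1) = -3; a_1 = (-3)/(10/3) = -9/10
  n = 2: D(2) = 2(2 + 7/3) = 26/3; numerator = -3(-9/10) - 3(1) = -3/10; a_2 = (-3/10)/(26/3) = -9/260
  n = 3: D(3) = 3(3 + 7/3) = 16; numerator = -3(-9/260) - 3(-9/10) = 729/260; a_3 = (729/260)/(16) = 729/4160
  n = 4: D(4) = 4(4 + 7/3) = 76/3; numerator = -3(729/4160) - 3(-9/260) = -27/64; a_4 = (-27/64)/(76/3) = -81/4864

r = 4/3; a_0 = 1; a_1 = -9/10; a_2 = -9/260; a_3 = 729/4160; a_4 = -81/4864


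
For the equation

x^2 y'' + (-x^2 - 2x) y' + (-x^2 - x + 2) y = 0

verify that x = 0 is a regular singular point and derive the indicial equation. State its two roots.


Divide by x^2 to reach normal form y'' + P_1(x) y' + P_2(x) y = 0 with P_1(x) = -1 - 2/x and P_2(x) = -1 - 1/x + 2/x^2.
x = 0 is a singular point because the y'-coefficient -1 - 2/x has a pole at x = 0 and the y-coefficient -1 - 1/x + 2/x^2 has a pole at x = 0.
It is a regular singular point because x P_1(x) = p(x) = -x - 2 and x^2 P_2(x) = q(x) = -x^2 - x + 2 are polynomials, hence analytic at x = 0.
p(0) = -2,  q(0) = 2.
Indicial equation: r(r-1) + p(0) r + q(0) = 0, i.e. r^2 + (p(0) - 1) r + q(0) = 0, i.e. r^2 - 3 r + 2 = 0.
Discriminant: (-3)^2 - 4(2) = 1, so r = (3 ± 1)/2.
Solving: r_1 = 2, r_2 = 1.

indicial: r^2 - 3 r + 2 = 0; roots r_1 = 2, r_2 = 1


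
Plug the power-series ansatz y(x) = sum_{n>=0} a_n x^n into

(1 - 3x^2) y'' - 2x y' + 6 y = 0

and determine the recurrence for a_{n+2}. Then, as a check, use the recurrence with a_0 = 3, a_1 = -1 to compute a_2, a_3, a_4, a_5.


Substitute y = sum_n a_n x^n.
(1 - 3 x^2) y'' contributes (n+2)(n+1) a_{n+2} - 3 n(n-1) a_n at x^n.
-2 x y'(x) contributes -2 n a_n at x^n.
6 y(x) contributes 6 a_n at x^n.
Matching x^n: (n+2)(n+1) a_{n+2} + (-3 n(n-1) - 2 n + 6) a_n = 0.
Thus a_{n+2} = (3 n(n-1) + 2 n - 6) / ((n+1)(n+2)) * a_n.

Check with a_0 = 3, a_1 = -1 (apply the recurrence for n = 0, 1, 2, 3): a_0 = 3, a_1 = -1, a_2 = -9, a_3 = 2/3, a_4 = -3, a_5 = 3/5.

a_(n+2) = (3 n(n-1) + 2 n - 6) / ((n+1)(n+2)) * a_n; check: a_0 = 3, a_1 = -1, a_2 = -9, a_3 = 2/3, a_4 = -3, a_5 = 3/5


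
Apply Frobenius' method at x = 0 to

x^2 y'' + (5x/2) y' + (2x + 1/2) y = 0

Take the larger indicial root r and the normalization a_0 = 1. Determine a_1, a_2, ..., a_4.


Write in Frobenius form y'' + (p(x)/x) y' + (q(x)/x^2) y = 0:
  p(x) = 5/2,  q(x) = 2x + 1/2.
Indicial equation: r(r-1) + (5/2) r + (1/2) = 0 -> roots r_1 = -1/2, r_2 = -1.
Take r = r_1 = -1/2. Let y(x) = x^r sum_{n>=0} a_n x^n with a_0 = 1.
Substitute y = x^r sum a_n x^n and match x^{r+n}. The recurrence is
  D(n) a_n + 2 a_{n-1} = 0,  where D(n) = (r+n)(r+n-1) + (5/2)(r+n) + (1/2).
  a_n = -2 / D(n) * a_{n-1}.
Since the indicial polynomial factors as (r - r_1)(r - r_2), D(n) = (r_1 + n - r_1)(r_1 + n - r_2) = n(n + 1/2).
Evaluating step by step (a_0 = 1):
  n = 1: D(1) = 1(1 + 1/2) = 3/2; numerator = -2(1) = -2; a_1 = (-2)/(3/2) = -4/3
  n = 2: D(2) = 2(2 + 1/2) = 5; numerator = -2(-4/3) = 8/3; a_2 = (8/3)/(5) = 8/15
  n = 3: D(3) = 3(3 + 1/2) = 21/2; numerator = -2(8/15) = -16/15; a_3 = (-16/15)/(21/2) = -32/315
  n = 4: D(4) = 4(4 + 1/2) = 18; numerator = -2(-32/315) = 64/315; a_4 = (64/315)/(18) = 32/2835

r = -1/2; a_0 = 1; a_1 = -4/3; a_2 = 8/15; a_3 = -32/315; a_4 = 32/2835


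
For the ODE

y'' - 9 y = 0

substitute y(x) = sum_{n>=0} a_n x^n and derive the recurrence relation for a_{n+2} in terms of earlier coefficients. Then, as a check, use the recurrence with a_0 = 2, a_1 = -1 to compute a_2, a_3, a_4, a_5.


Substitute y = sum_n a_n x^n into y'' + (const) y = 0.
y''(x) = sum_{n>=0} (n+2)(n+1) a_{n+2} x^n.
The ODE becomes sum_n [(n+2)(n+1) a_{n+2} - 9 a_n] x^n = 0.
Setting each coefficient to zero gives the recurrence:
  (n+2)(n+1) a_{n+2} - 9 a_n = 0,
  a_{n+2} = 9 / ((n+1)(n+2)) a_n.

Check with a_0 = 2, a_1 = -1 (apply the recurrence for n = 0, 1, 2, 3): a_0 = 2, a_1 = -1, a_2 = 9, a_3 = -3/2, a_4 = 27/4, a_5 = -27/40.

a_{n+2} = 9/((n+1)(n+2)) * a_n; check: a_0 = 2, a_1 = -1, a_2 = 9, a_3 = -3/2, a_4 = 27/4, a_5 = -27/40


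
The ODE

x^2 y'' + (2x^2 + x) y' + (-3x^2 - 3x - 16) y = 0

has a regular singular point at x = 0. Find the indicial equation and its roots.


Divide by x^2 to reach normal form y'' + P_1(x) y' + P_2(x) y = 0 with P_1(x) = 2 + 1/x and P_2(x) = -3 - 3/x - 16/x^2.
x = 0 is a singular point because the y'-coefficient 2 + 1/x has a pole at x = 0 and the y-coefficient -3 - 3/x - 16/x^2 has a pole at x = 0.
It is a regular singular point because x P_1(x) = p(x) = 2x + 1 and x^2 P_2(x) = q(x) = -3x^2 - 3x - 16 are polynomials, hence analytic at x = 0.
p(0) = 1,  q(0) = -16.
Indicial equation: r(r-1) + p(0) r + q(0) = 0, i.e. r^2 + (p(0) - 1) r + q(0) = 0, i.e. r^2 - 16 = 0.
Discriminant: (0)^2 - 4(-16) = 64, so r = (0 ± 8)/2.
Solving: r_1 = 4, r_2 = -4.

indicial: r^2 - 16 = 0; roots r_1 = 4, r_2 = -4


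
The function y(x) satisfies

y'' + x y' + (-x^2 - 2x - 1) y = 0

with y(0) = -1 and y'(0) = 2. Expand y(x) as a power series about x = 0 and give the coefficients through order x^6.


Ansatz: y(x) = sum_{n>=0} a_n x^n, so y'(x) = sum_{n>=1} n a_n x^(n-1) and y''(x) = sum_{n>=2} n(n-1) a_n x^(n-2).
Substitute into P(x) y'' + Q(x) y' + R(x) y = 0 with P(x) = 1, Q(x) = x, R(x) = -x^2 - 2x - 1, and match powers of x.
Initial conditions: a_0 = -1, a_1 = 2.
Setting the coefficient of each power of x to zero and solving order by order (substituting the coefficients already found):
  x^0: 2 a_2 - a_0 = 0  ->  2 a_2 = a_0 = -1  ->  a_2 = -1/2
  x^1: 6 a_3 - 2 a_0 = 0  ->  6 a_3 = 2 a_0 = -2  ->  a_3 = -1/3
  x^2: 12 a_4 + a_2 - 2 a_1 - a_0 = 0  ->  12 a_4 = -a_2 + 2 a_1 + a_0 = 7/2  ->  a_4 = 7/24
  x^3: 20 a_5 + 2 a_3 - 2 a_2 - a_1 = 0  ->  20 a_5 = -2 a_3 + 2 a_2 + a_1 = 5/3  ->  a_5 = 1/12
  x^4: 30 a_6 + 3 a_4 - 2 a_3 - a_2 = 0  ->  30 a_6 = -3 a_4 + 2 a_3 + a_2 = -49/24  ->  a_6 = -49/720
Truncated series: y(x) = -1 + 2 x - (1/2) x^2 - (1/3) x^3 + (7/24) x^4 + (1/12) x^5 - (49/720) x^6 + O(x^7).

a_0 = -1; a_1 = 2; a_2 = -1/2; a_3 = -1/3; a_4 = 7/24; a_5 = 1/12; a_6 = -49/720


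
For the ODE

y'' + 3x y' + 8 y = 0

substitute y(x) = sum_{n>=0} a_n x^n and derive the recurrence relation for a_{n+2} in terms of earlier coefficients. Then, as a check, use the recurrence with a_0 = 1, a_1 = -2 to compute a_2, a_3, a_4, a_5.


Substitute y = sum_n a_n x^n.
y''(x) has coefficient (n+2)(n+1) a_{n+2} at x^n;
3 x y'(x) has coefficient 3 n a_n at x^n (shift);
8 y(x) has coefficient 8 a_n at x^n.
Matching x^n: (n+2)(n+1) a_{n+2} + (3n + 8) a_n = 0.
Thus a_{n+2} = (-3n - 8) / ((n+1)(n+2)) * a_n.

Check with a_0 = 1, a_1 = -2 (apply the recurrence for n = 0, 1, 2, 3): a_0 = 1, a_1 = -2, a_2 = -4, a_3 = 11/3, a_4 = 14/3, a_5 = -187/60.

a_(n+2) = (-3n - 8) / ((n+1)(n+2)) * a_n; check: a_0 = 1, a_1 = -2, a_2 = -4, a_3 = 11/3, a_4 = 14/3, a_5 = -187/60


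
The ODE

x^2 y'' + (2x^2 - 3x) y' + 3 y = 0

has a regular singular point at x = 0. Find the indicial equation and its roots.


Divide by x^2 to reach normal form y'' + P_1(x) y' + P_2(x) y = 0 with P_1(x) = 2 - 3/x and P_2(x) = 3/x^2.
x = 0 is a singular point because the y'-coefficient 2 - 3/x has a pole at x = 0 and the y-coefficient 3/x^2 has a pole at x = 0.
It is a regular singular point because x P_1(x) = p(x) = 2x - 3 and x^2 P_2(x) = q(x) = 3 are polynomials, hence analytic at x = 0.
p(0) = -3,  q(0) = 3.
Indicial equation: r(r-1) + p(0) r + q(0) = 0, i.e. r^2 + (p(0) - 1) r + q(0) = 0, i.e. r^2 - 4 r + 3 = 0.
Discriminant: (-4)^2 - 4(3) = 4, so r = (4 ± 2)/2.
Solving: r_1 = 3, r_2 = 1.

indicial: r^2 - 4 r + 3 = 0; roots r_1 = 3, r_2 = 1


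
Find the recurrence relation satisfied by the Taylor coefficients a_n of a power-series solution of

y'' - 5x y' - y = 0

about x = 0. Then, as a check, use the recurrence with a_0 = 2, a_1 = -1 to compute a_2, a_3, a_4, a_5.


Substitute y = sum_n a_n x^n.
y''(x) has coefficient (n+2)(n+1) a_{n+2} at x^n;
-5 x y'(x) has coefficient -5 n a_n at x^n (shift);
-y(x) has coefficient -1 a_n at x^n.
Matching x^n: (n+2)(n+1) a_{n+2} + (-5n - 1) a_n = 0.
Thus a_{n+2} = (5n + 1) / ((n+1)(n+2)) * a_n.

Check with a_0 = 2, a_1 = -1 (apply the recurrence for n = 0, 1, 2, 3): a_0 = 2, a_1 = -1, a_2 = 1, a_3 = -1, a_4 = 11/12, a_5 = -4/5.

a_(n+2) = (5n + 1) / ((n+1)(n+2)) * a_n; check: a_0 = 2, a_1 = -1, a_2 = 1, a_3 = -1, a_4 = 11/12, a_5 = -4/5


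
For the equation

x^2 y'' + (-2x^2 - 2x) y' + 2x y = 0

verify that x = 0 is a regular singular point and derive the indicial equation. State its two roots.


Divide by x^2 to reach normal form y'' + P_1(x) y' + P_2(x) y = 0 with P_1(x) = -2 - 2/x and P_2(x) = 2/x.
x = 0 is a singular point because the y'-coefficient -2 - 2/x has a pole at x = 0 and the y-coefficient 2/x has a pole at x = 0.
It is a regular singular point because x P_1(x) = p(x) = -2x - 2 and x^2 P_2(x) = q(x) = 2x are polynomials, hence analytic at x = 0.
p(0) = -2,  q(0) = 0.
Indicial equation: r(r-1) + p(0) r + q(0) = 0, i.e. r^2 + (p(0) - 1) r + q(0) = 0, i.e. r^2 - 3 r = 0.
Discriminant: (-3)^2 - 4(0) = 9, so r = (3 ± 3)/2.
Solving: r_1 = 3, r_2 = 0.

indicial: r^2 - 3 r = 0; roots r_1 = 3, r_2 = 0


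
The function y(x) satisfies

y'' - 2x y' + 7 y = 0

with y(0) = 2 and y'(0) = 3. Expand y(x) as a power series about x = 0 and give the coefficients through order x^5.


Ansatz: y(x) = sum_{n>=0} a_n x^n, so y'(x) = sum_{n>=1} n a_n x^(n-1) and y''(x) = sum_{n>=2} n(n-1) a_n x^(n-2).
Substitute into P(x) y'' + Q(x) y' + R(x) y = 0 with P(x) = 1, Q(x) = -2x, R(x) = 7, and match powers of x.
Initial conditions: a_0 = 2, a_1 = 3.
Setting the coefficient of each power of x to zero and solving order by order (substituting the coefficients already found):
  x^0: 2 a_2 + 7 a_0 = 0  ->  2 a_2 = -7 a_0 = -14  ->  a_2 = -7
  x^1: 6 a_3 + 5 a_1 = 0  ->  6 a_3 = -5 a_1 = -15  ->  a_3 = -5/2
  x^2: 12 a_4 + 3 a_2 = 0  ->  12 a_4 = -3 a_2 = 21  ->  a_4 = 7/4
  x^3: 20 a_5 + a_3 = 0  ->  20 a_5 = -a_3 = 5/2  ->  a_5 = 1/8
Truncated series: y(x) = 2 + 3 x - 7 x^2 - (5/2) x^3 + (7/4) x^4 + (1/8) x^5 + O(x^6).

a_0 = 2; a_1 = 3; a_2 = -7; a_3 = -5/2; a_4 = 7/4; a_5 = 1/8


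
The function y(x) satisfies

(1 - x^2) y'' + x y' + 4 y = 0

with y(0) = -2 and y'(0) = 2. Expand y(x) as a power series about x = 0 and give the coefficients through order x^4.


Ansatz: y(x) = sum_{n>=0} a_n x^n, so y'(x) = sum_{n>=1} n a_n x^(n-1) and y''(x) = sum_{n>=2} n(n-1) a_n x^(n-2).
Substitute into P(x) y'' + Q(x) y' + R(x) y = 0 with P(x) = 1 - x^2, Q(x) = x, R(x) = 4, and match powers of x.
Initial conditions: a_0 = -2, a_1 = 2.
Setting the coefficient of each power of x to zero and solving order by order (substituting the coefficients already found):
  x^0: 2 a_2 + 4 a_0 = 0  ->  2 a_2 = -4 a_0 = 8  ->  a_2 = 4
  x^1: 6 a_3 + 5 a_1 = 0  ->  6 a_3 = -5 a_1 = -10  ->  a_3 = -5/3
  x^2: 12 a_4 + 4 a_2 = 0  ->  12 a_4 = -4 a_2 = -16  ->  a_4 = -4/3
Truncated series: y(x) = -2 + 2 x + 4 x^2 - (5/3) x^3 - (4/3) x^4 + O(x^5).

a_0 = -2; a_1 = 2; a_2 = 4; a_3 = -5/3; a_4 = -4/3


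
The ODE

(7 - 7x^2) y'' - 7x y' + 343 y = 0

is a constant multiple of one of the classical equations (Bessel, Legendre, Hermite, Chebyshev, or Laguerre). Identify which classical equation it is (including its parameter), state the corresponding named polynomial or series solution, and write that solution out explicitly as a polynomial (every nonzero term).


All three coefficients share the factor 7; dividing through by 7 gives  (1 - x^2) y'' - x y' + 49 y = 0.
This matches the Chebyshev equation (1 - x^2) y'' - x y' + n^2 y = 0 (note the -x y' term, not -2x y') with n^2 = 49, so n = 7; the polynomial solution is T_7(x).
With y = sum_k a_k x^k, matching x^k gives (k+2)(k+1) a_{k+2} = (k^2 - n^2) a_k = (k - 7)(k + 7) a_k. The right side vanishes at k = 7, so the series with the parity of 7 terminates at degree 7.
Standard normalization: leading coefficient of T_n is 2^(n-1), so a_7 = 2^6 = 64. Work downward with a_k = (k+1)(k+2) a_{k+2} / ((k - 7)(k + 7)):
  a_5 = (6)(7)(64) / ((5 - 7)(5 + 7)) = 2688/(-24) = -112
  a_3 = (4)(5)(-112) / ((3 - 7)(3 + 7)) = -2240/(-40) = 56
  a_1 = (2)(3)(56) / ((1 - 7)(1 + 7)) = 336/(-48) = -7
Hence T_7(x) = 64 x^7 - 112 x^5 + 56 x^3 - 7 x.

T_7(x); series = 64 x^7 - 112 x^5 + 56 x^3 - 7 x


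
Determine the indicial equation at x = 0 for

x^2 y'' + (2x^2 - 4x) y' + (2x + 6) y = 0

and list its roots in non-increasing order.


Divide by x^2 to reach normal form y'' + P_1(x) y' + P_2(x) y = 0 with P_1(x) = 2 - 4/x and P_2(x) = 2/x + 6/x^2.
x = 0 is a singular point because the y'-coefficient 2 - 4/x has a pole at x = 0 and the y-coefficient 2/x + 6/x^2 has a pole at x = 0.
It is a regular singular point because x P_1(x) = p(x) = 2x - 4 and x^2 P_2(x) = q(x) = 2x + 6 are polynomials, hence analytic at x = 0.
p(0) = -4,  q(0) = 6.
Indicial equation: r(r-1) + p(0) r + q(0) = 0, i.e. r^2 + (p(0) - 1) r + q(0) = 0, i.e. r^2 - 5 r + 6 = 0.
Discriminant: (-5)^2 - 4(6) = 1, so r = (5 ± 1)/2.
Solving: r_1 = 3, r_2 = 2.

indicial: r^2 - 5 r + 6 = 0; roots r_1 = 3, r_2 = 2


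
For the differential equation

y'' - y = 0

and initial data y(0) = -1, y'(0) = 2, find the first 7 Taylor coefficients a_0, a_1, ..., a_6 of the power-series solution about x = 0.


Ansatz: y(x) = sum_{n>=0} a_n x^n, so y'(x) = sum_{n>=1} n a_n x^(n-1) and y''(x) = sum_{n>=2} n(n-1) a_n x^(n-2).
Substitute into P(x) y'' + Q(x) y' + R(x) y = 0 with P(x) = 1, Q(x) = 0, R(x) = -1, and match powers of x.
Initial conditions: a_0 = -1, a_1 = 2.
Setting the coefficient of each power of x to zero and solving order by order (substituting the coefficients already found):
  x^0: 2 a_2 - a_0 = 0  ->  2 a_2 = a_0 = -1  ->  a_2 = -1/2
  x^1: 6 a_3 - a_1 = 0  ->  6 a_3 = a_1 = 2  ->  a_3 = 1/3
  x^2: 12 a_4 - a_2 = 0  ->  12 a_4 = a_2 = -1/2  ->  a_4 = -1/24
  x^3: 20 a_5 - a_3 = 0  ->  20 a_5 = a_3 = 1/3  ->  a_5 = 1/60
  x^4: 30 a_6 - a_4 = 0  ->  30 a_6 = a_4 = -1/24  ->  a_6 = -1/720
Truncated series: y(x) = -1 + 2 x - (1/2) x^2 + (1/3) x^3 - (1/24) x^4 + (1/60) x^5 - (1/720) x^6 + O(x^7).

a_0 = -1; a_1 = 2; a_2 = -1/2; a_3 = 1/3; a_4 = -1/24; a_5 = 1/60; a_6 = -1/720


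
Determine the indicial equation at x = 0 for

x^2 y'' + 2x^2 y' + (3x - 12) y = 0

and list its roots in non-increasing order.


Divide by x^2 to reach normal form y'' + P_1(x) y' + P_2(x) y = 0 with P_1(x) = 2 and P_2(x) = 3/x - 12/x^2.
x = 0 is a singular point because the y-coefficient 3/x - 12/x^2 has a pole at x = 0.
It is a regular singular point because x P_1(x) = p(x) = 2x and x^2 P_2(x) = q(x) = 3x - 12 are polynomials, hence analytic at x = 0.
p(0) = 0,  q(0) = -12.
Indicial equation: r(r-1) + p(0) r + q(0) = 0, i.e. r^2 + (p(0) - 1) r + q(0) = 0, i.e. r^2 - 1 r - 12 = 0.
Discriminant: (-1)^2 - 4(-12) = 49, so r = (1 ± 7)/2.
Solving: r_1 = 4, r_2 = -3.

indicial: r^2 - 1 r - 12 = 0; roots r_1 = 4, r_2 = -3


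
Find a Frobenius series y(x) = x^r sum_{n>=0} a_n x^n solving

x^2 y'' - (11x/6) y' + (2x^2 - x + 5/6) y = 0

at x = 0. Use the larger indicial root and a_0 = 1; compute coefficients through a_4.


Write in Frobenius form y'' + (p(x)/x) y' + (q(x)/x^2) y = 0:
  p(x) = -11/6,  q(x) = 2x^2 - x + 5/6.
Indicial equation: r(r-1) + (-11/6) r + (5/6) = 0 -> roots r_1 = 5/2, r_2 = 1/3.
Take r = r_1 = 5/2. Let y(x) = x^r sum_{n>=0} a_n x^n with a_0 = 1.
Substitute y = x^r sum a_n x^n and match x^{r+n}. The recurrence is
  D(n) a_n - 1 a_{n-1} + 2 a_{n-2} = 0,  where D(n) = (r+n)(r+n-1) + (-11/6)(r+n) + (5/6).
  a_n = [1 a_{n-1} - 2 a_{n-2}] / D(n).
Since the indicial polynomial factors as (r - r_1)(r - r_2), D(n) = (r_1 + n - r_1)(r_1 + n - r_2) = n(n + 13/6).
Evaluating step by step (a_0 = 1):
  n = 1: D(1) = 1(1 + 13/6) = 19/6; numerator = 1(1) = 1; a_1 = (1)/(19/6) = 6/19
  n = 2: D(2) = 2(2 + 13/6) = 25/3; numerator = 1(6/19) - 2(1) = -32/19; a_2 = (-32/19)/(25/3) = -96/475
  n = 3: D(3) = 3(3 + 13/6) = 31/2; numerator = 1(-96/475) - 2(6/19) = -396/475; a_3 = (-396/475)/(31/2) = -792/14725
  n = 4: D(4) = 4(4 + 13/6) = 74/3; numerator = 1(-792/14725) - 2(-96/475) = 1032/2945; a_4 = (1032/2945)/(74/3) = 1548/108965

r = 5/2; a_0 = 1; a_1 = 6/19; a_2 = -96/475; a_3 = -792/14725; a_4 = 1548/108965


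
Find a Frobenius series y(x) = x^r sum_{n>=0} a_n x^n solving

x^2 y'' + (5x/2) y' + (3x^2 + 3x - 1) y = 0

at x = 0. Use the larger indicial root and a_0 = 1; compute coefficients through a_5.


Write in Frobenius form y'' + (p(x)/x) y' + (q(x)/x^2) y = 0:
  p(x) = 5/2,  q(x) = 3x^2 + 3x - 1.
Indicial equation: r(r-1) + (5/2) r + (-1) = 0 -> roots r_1 = 1/2, r_2 = -2.
Take r = r_1 = 1/2. Let y(x) = x^r sum_{n>=0} a_n x^n with a_0 = 1.
Substitute y = x^r sum a_n x^n and match x^{r+n}. The recurrence is
  D(n) a_n + 3 a_{n-1} + 3 a_{n-2} = 0,  where D(n) = (r+n)(r+n-1) + (5/2)(r+n) + (-1).
  a_n = [-3 a_{n-1} - 3 a_{n-2}] / D(n).
Since the indicial polynomial factors as (r - r_1)(r - r_2), D(n) = (r_1 + n - r_1)(r_1 + n - r_2) = n(n + 5/2).
Evaluating step by step (a_0 = 1):
  n = 1: D(1) = 1(1 + 5/2) = 7/2; numerator = -3(1) = -3; a_1 = (-3)/(7/2) = -6/7
  n = 2: D(2) = 2(2 + 5/2) = 9; numerator = -3(-6/7) - 3(1) = -3/7; a_2 = (-3/7)/(9) = -1/21
  n = 3: D(3) = 3(3 + 5/2) = 33/2; numerator = -3(-1/21) - 3(-6/7) = 19/7; a_3 = (19/7)/(33/2) = 38/231
  n = 4: D(4) = 4(4 + 5/2) = 26; numerator = -3(38/231) - 3(-1/21) = -27/77; a_4 = (-27/77)/(26) = -27/2002
  n = 5: D(5) = 5(5 + 5/2) = 75/2; numerator = -3(-27/2002) - 3(38/231) = -907/2002; a_5 = (-907/2002)/(75/2) = -907/75075

r = 1/2; a_0 = 1; a_1 = -6/7; a_2 = -1/21; a_3 = 38/231; a_4 = -27/2002; a_5 = -907/75075


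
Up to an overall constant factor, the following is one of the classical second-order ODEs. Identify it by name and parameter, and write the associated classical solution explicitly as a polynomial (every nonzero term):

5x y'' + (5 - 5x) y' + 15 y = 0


All three coefficients share the factor 5; dividing through by 5 gives  x y'' + (1 - x) y' + 3 y = 0.
This matches the Laguerre equation x y'' + (1 - x) y' + n y = 0 with n = 3; the polynomial solution is L_3(x).
With y = sum_k a_k x^k, matching x^k gives (k+1)k a_{k+1} + (k+1) a_{k+1} - k a_k + n a_k = 0, i.e. (k+1)^2 a_{k+1} = (k - n) a_k = (k - 3) a_k. The right side vanishes at k = 3, so the series terminates at degree 3.
Standard normalization L_n(0) = 1 gives a_0 = 1. Work upward with a_{k+1} = (k - 3) a_k / (k+1)^2:
  a_1 = (0 - 3)(1) / 1^2 = -3/1 = -3
  a_2 = (1 - 3)(-3) / 2^2 = 6/4 = 3/2
  a_3 = (2 - 3)(3/2) / 3^2 = (-3/2)/9 = -1/6
Hence L_3(x) = -x^3/6 + 3 x^2/2 - 3 x + 1.

L_3(x); series = -x^3/6 + 3 x^2/2 - 3 x + 1


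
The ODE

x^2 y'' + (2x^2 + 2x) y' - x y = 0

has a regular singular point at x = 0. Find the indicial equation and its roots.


Divide by x^2 to reach normal form y'' + P_1(x) y' + P_2(x) y = 0 with P_1(x) = 2 + 2/x and P_2(x) = -1/x.
x = 0 is a singular point because the y'-coefficient 2 + 2/x has a pole at x = 0 and the y-coefficient -1/x has a pole at x = 0.
It is a regular singular point because x P_1(x) = p(x) = 2x + 2 and x^2 P_2(x) = q(x) = -x are polynomials, hence analytic at x = 0.
p(0) = 2,  q(0) = 0.
Indicial equation: r(r-1) + p(0) r + q(0) = 0, i.e. r^2 + (p(0) - 1) r + q(0) = 0, i.e. r^2 + 1 r = 0.
Discriminant: (1)^2 - 4(0) = 1, so r = (-1 ± 1)/2.
Solving: r_1 = 0, r_2 = -1.

indicial: r^2 + 1 r = 0; roots r_1 = 0, r_2 = -1


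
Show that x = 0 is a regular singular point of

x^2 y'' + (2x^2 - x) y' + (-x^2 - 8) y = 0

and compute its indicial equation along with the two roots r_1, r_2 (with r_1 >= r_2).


Divide by x^2 to reach normal form y'' + P_1(x) y' + P_2(x) y = 0 with P_1(x) = 2 - 1/x and P_2(x) = -1 - 8/x^2.
x = 0 is a singular point because the y'-coefficient 2 - 1/x has a pole at x = 0 and the y-coefficient -1 - 8/x^2 has a pole at x = 0.
It is a regular singular point because x P_1(x) = p(x) = 2x - 1 and x^2 P_2(x) = q(x) = -x^2 - 8 are polynomials, hence analytic at x = 0.
p(0) = -1,  q(0) = -8.
Indicial equation: r(r-1) + p(0) r + q(0) = 0, i.e. r^2 + (p(0) - 1) r + q(0) = 0, i.e. r^2 - 2 r - 8 = 0.
Discriminant: (-2)^2 - 4(-8) = 36, so r = (2 ± 6)/2.
Solving: r_1 = 4, r_2 = -2.

indicial: r^2 - 2 r - 8 = 0; roots r_1 = 4, r_2 = -2


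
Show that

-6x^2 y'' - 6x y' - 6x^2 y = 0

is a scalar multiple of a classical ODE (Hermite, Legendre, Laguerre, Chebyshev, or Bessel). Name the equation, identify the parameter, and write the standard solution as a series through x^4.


All three coefficients share the factor -6; dividing through by -6 gives  x^2 y'' + x y' + x^2 y = 0.
This matches the Bessel equation x^2 y'' + x y' + (x^2 - nu^2) y = 0 with nu^2 = 0, so nu = 0; the solution bounded at x = 0 is J_0(x).
Frobenius at x = 0: indicial roots ±nu; for r = nu the recurrence k(k + 2nu) c_k = -c_{k-2} gives the standard series J_nu(x) = sum_{k>=0} (-1)^k / (k! (k+nu)!) (x/2)^(2k+nu). Evaluate the first 3 terms:
  k = 0: (-1)^0 / (0! * 0! * 2^0) x^0 = 1/(1*1*1) x^0 = (1) x^0
  k = 1: (-1)^1 / (1! * 1! * 2^2) x^2 = -1/(1*1*4) x^2 = (-1/4) x^2
  k = 2: (-1)^2 / (2! * 2! * 2^4) x^4 = 1/(2*2*16) x^4 = (1/64) x^4
Hence J_0(x) = x^4/64 - x^2/4 + 1 + ....

J_0(x); series = x^4/64 - x^2/4 + 1


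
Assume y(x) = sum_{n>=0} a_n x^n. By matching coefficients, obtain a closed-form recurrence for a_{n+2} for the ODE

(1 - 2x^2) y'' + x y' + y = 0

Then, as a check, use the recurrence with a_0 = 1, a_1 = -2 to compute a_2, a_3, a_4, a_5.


Substitute y = sum_n a_n x^n.
(1 - 2 x^2) y'' contributes (n+2)(n+1) a_{n+2} - 2 n(n-1) a_n at x^n.
x y'(x) contributes n a_n at x^n.
y(x) contributes 1 a_n at x^n.
Matching x^n: (n+2)(n+1) a_{n+2} + (-2 n(n-1) + n + 1) a_n = 0.
Thus a_{n+2} = (2 n(n-1) - n - 1) / ((n+1)(n+2)) * a_n.

Check with a_0 = 1, a_1 = -2 (apply the recurrence for n = 0, 1, 2, 3): a_0 = 1, a_1 = -2, a_2 = -1/2, a_3 = 2/3, a_4 = -1/24, a_5 = 4/15.

a_(n+2) = (2 n(n-1) - n - 1) / ((n+1)(n+2)) * a_n; check: a_0 = 1, a_1 = -2, a_2 = -1/2, a_3 = 2/3, a_4 = -1/24, a_5 = 4/15


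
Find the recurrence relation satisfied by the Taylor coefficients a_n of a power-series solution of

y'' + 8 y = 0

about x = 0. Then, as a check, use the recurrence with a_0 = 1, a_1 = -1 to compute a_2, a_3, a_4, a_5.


Substitute y = sum_n a_n x^n into y'' + (const) y = 0.
y''(x) = sum_{n>=0} (n+2)(n+1) a_{n+2} x^n.
The ODE becomes sum_n [(n+2)(n+1) a_{n+2} + 8 a_n] x^n = 0.
Setting each coefficient to zero gives the recurrence:
  (n+2)(n+1) a_{n+2} + 8 a_n = 0,
  a_{n+2} = -8 / ((n+1)(n+2)) a_n.

Check with a_0 = 1, a_1 = -1 (apply the recurrence for n = 0, 1, 2, 3): a_0 = 1, a_1 = -1, a_2 = -4, a_3 = 4/3, a_4 = 8/3, a_5 = -8/15.

a_{n+2} = -8/((n+1)(n+2)) * a_n; check: a_0 = 1, a_1 = -1, a_2 = -4, a_3 = 4/3, a_4 = 8/3, a_5 = -8/15


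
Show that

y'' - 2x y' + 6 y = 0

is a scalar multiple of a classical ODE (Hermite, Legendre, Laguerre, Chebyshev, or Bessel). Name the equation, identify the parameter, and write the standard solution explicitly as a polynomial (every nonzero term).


The equation is already in a standard form:  y'' - 2x y' + 6 y = 0.
This matches the Hermite equation y'' - 2x y' + 2n y = 0 with 2n = 6, so n = 3; the polynomial solution is H_3(x).
With y = sum_k a_k x^k, matching x^k gives (k+2)(k+1) a_{k+2} = 2(k - n) a_k = 2(k - 3) a_k. The right side vanishes at k = 3, so the series with the parity of 3 terminates at degree 3.
Standard normalization: leading coefficient of H_n is 2^n, so a_3 = 2^3 = 8. Work downward with a_k = (k+1)(k+2) a_{k+2} / (2(k - n)):
  a_1 = (2)(3)(8) / (2(1 - 3)) = 48/(-4) = -12
Hence H_3(x) = 8 x^3 - 12 x.

H_3(x); series = 8 x^3 - 12 x


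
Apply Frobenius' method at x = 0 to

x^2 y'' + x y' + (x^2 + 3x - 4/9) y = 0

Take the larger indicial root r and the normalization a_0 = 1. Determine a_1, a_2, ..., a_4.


Write in Frobenius form y'' + (p(x)/x) y' + (q(x)/x^2) y = 0:
  p(x) = 1,  q(x) = x^2 + 3x - 4/9.
Indicial equation: r(r-1) + (1) r + (-4/9) = 0 -> roots r_1 = 2/3, r_2 = -2/3.
Take r = r_1 = 2/3. Let y(x) = x^r sum_{n>=0} a_n x^n with a_0 = 1.
Substitute y = x^r sum a_n x^n and match x^{r+n}. The recurrence is
  D(n) a_n + 3 a_{n-1} + 1 a_{n-2} = 0,  where D(n) = (r+n)(r+n-1) + (1)(r+n) + (-4/9).
  a_n = [-3 a_{n-1} - 1 a_{n-2}] / D(n).
Since the indicial polynomial factors as (r - r_1)(r - r_2), D(n) = (r_1 + n - r_1)(r_1 + n - r_2) = n(n + 4/3).
Evaluating step by step (a_0 = 1):
  n = 1: D(1) = 1(1 + 4/3) = 7/3; numerator = -3(1) = -3; a_1 = (-3)/(7/3) = -9/7
  n = 2: D(2) = 2(2 + 4/3) = 20/3; numerator = -3(-9/7) - 1(1) = 20/7; a_2 = (20/7)/(20/3) = 3/7
  n = 3: D(3) = 3(3 + 4/3) = 13; numerator = -3(3/7) - 1(-9/7) = 0; a_3 = (0)/(13) = 0
  n = 4: D(4) = 4(4 + 4/3) = 64/3; numerator = -3(0) - 1(3/7) = -3/7; a_4 = (-3/7)/(64/3) = -9/448

r = 2/3; a_0 = 1; a_1 = -9/7; a_2 = 3/7; a_3 = 0; a_4 = -9/448


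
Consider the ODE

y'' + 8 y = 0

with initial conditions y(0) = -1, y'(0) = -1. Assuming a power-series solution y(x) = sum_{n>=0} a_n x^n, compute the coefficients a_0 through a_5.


Ansatz: y(x) = sum_{n>=0} a_n x^n, so y'(x) = sum_{n>=1} n a_n x^(n-1) and y''(x) = sum_{n>=2} n(n-1) a_n x^(n-2).
Substitute into P(x) y'' + Q(x) y' + R(x) y = 0 with P(x) = 1, Q(x) = 0, R(x) = 8, and match powers of x.
Initial conditions: a_0 = -1, a_1 = -1.
Setting the coefficient of each power of x to zero and solving order by order (substituting the coefficients already found):
  x^0: 2 a_2 + 8 a_0 = 0  ->  2 a_2 = -8 a_0 = 8  ->  a_2 = 4
  x^1: 6 a_3 + 8 a_1 = 0  ->  6 a_3 = -8 a_1 = 8  ->  a_3 = 4/3
  x^2: 12 a_4 + 8 a_2 = 0  ->  12 a_4 = -8 a_2 = -32  ->  a_4 = -8/3
  x^3: 20 a_5 + 8 a_3 = 0  ->  20 a_5 = -8 a_3 = -32/3  ->  a_5 = -8/15
Truncated series: y(x) = -1 - x + 4 x^2 + (4/3) x^3 - (8/3) x^4 - (8/15) x^5 + O(x^6).

a_0 = -1; a_1 = -1; a_2 = 4; a_3 = 4/3; a_4 = -8/3; a_5 = -8/15


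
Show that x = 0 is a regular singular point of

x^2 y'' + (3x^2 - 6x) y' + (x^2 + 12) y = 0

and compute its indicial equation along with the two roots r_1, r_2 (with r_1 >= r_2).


Divide by x^2 to reach normal form y'' + P_1(x) y' + P_2(x) y = 0 with P_1(x) = 3 - 6/x and P_2(x) = 1 + 12/x^2.
x = 0 is a singular point because the y'-coefficient 3 - 6/x has a pole at x = 0 and the y-coefficient 1 + 12/x^2 has a pole at x = 0.
It is a regular singular point because x P_1(x) = p(x) = 3x - 6 and x^2 P_2(x) = q(x) = x^2 + 12 are polynomials, hence analytic at x = 0.
p(0) = -6,  q(0) = 12.
Indicial equation: r(r-1) + p(0) r + q(0) = 0, i.e. r^2 + (p(0) - 1) r + q(0) = 0, i.e. r^2 - 7 r + 12 = 0.
Discriminant: (-7)^2 - 4(12) = 1, so r = (7 ± 1)/2.
Solving: r_1 = 4, r_2 = 3.

indicial: r^2 - 7 r + 12 = 0; roots r_1 = 4, r_2 = 3


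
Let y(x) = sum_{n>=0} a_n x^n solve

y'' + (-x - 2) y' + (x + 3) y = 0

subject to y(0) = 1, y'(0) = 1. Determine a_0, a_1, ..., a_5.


Ansatz: y(x) = sum_{n>=0} a_n x^n, so y'(x) = sum_{n>=1} n a_n x^(n-1) and y''(x) = sum_{n>=2} n(n-1) a_n x^(n-2).
Substitute into P(x) y'' + Q(x) y' + R(x) y = 0 with P(x) = 1, Q(x) = -x - 2, R(x) = x + 3, and match powers of x.
Initial conditions: a_0 = 1, a_1 = 1.
Setting the coefficient of each power of x to zero and solving order by order (substituting the coefficients already found):
  x^0: 2 a_2 - 2 a_1 + 3 a_0 = 0  ->  2 a_2 = 2 a_1 - 3 a_0 = -1  ->  a_2 = -1/2
  x^1: 6 a_3 - 4 a_2 + 2 a_1 + a_0 = 0  ->  6 a_3 = 4 a_2 - 2 a_1 - a_0 = -5  ->  a_3 = -5/6
  x^2: 12 a_4 - 6 a_3 + a_2 + a_1 = 0  ->  12 a_4 = 6 a_3 - a_2 - a_1 = -11/2  ->  a_4 = -11/24
  x^3: 20 a_5 - 8 a_4 + a_2 = 0  ->  20 a_5 = 8 a_4 - a_2 = -19/6  ->  a_5 = -19/120
Truncated series: y(x) = 1 + x - (1/2) x^2 - (5/6) x^3 - (11/24) x^4 - (19/120) x^5 + O(x^6).

a_0 = 1; a_1 = 1; a_2 = -1/2; a_3 = -5/6; a_4 = -11/24; a_5 = -19/120


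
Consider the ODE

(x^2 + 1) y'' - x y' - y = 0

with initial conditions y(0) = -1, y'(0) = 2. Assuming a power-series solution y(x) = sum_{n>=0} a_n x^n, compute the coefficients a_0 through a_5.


Ansatz: y(x) = sum_{n>=0} a_n x^n, so y'(x) = sum_{n>=1} n a_n x^(n-1) and y''(x) = sum_{n>=2} n(n-1) a_n x^(n-2).
Substitute into P(x) y'' + Q(x) y' + R(x) y = 0 with P(x) = x^2 + 1, Q(x) = -x, R(x) = -1, and match powers of x.
Initial conditions: a_0 = -1, a_1 = 2.
Setting the coefficient of each power of x to zero and solving order by order (substituting the coefficients already found):
  x^0: 2 a_2 - a_0 = 0  ->  2 a_2 = a_0 = -1  ->  a_2 = -1/2
  x^1: 6 a_3 - 2 a_1 = 0  ->  6 a_3 = 2 a_1 = 4  ->  a_3 = 2/3
  x^2: 12 a_4 - a_2 = 0  ->  12 a_4 = a_2 = -1/2  ->  a_4 = -1/24
  x^3: 20 a_5 + 2 a_3 = 0  ->  20 a_5 = -2 a_3 = -4/3  ->  a_5 = -1/15
Truncated series: y(x) = -1 + 2 x - (1/2) x^2 + (2/3) x^3 - (1/24) x^4 - (1/15) x^5 + O(x^6).

a_0 = -1; a_1 = 2; a_2 = -1/2; a_3 = 2/3; a_4 = -1/24; a_5 = -1/15


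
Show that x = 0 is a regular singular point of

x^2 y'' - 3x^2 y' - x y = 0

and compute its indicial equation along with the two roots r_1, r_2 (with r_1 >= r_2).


Divide by x^2 to reach normal form y'' + P_1(x) y' + P_2(x) y = 0 with P_1(x) = -3 and P_2(x) = -1/x.
x = 0 is a singular point because the y-coefficient -1/x has a pole at x = 0.
It is a regular singular point because x P_1(x) = p(x) = -3x and x^2 P_2(x) = q(x) = -x are polynomials, hence analytic at x = 0.
p(0) = 0,  q(0) = 0.
Indicial equation: r(r-1) + p(0) r + q(0) = 0, i.e. r^2 + (p(0) - 1) r + q(0) = 0, i.e. r^2 - 1 r = 0.
Discriminant: (-1)^2 - 4(0) = 1, so r = (1 ± 1)/2.
Solving: r_1 = 1, r_2 = 0.

indicial: r^2 - 1 r = 0; roots r_1 = 1, r_2 = 0


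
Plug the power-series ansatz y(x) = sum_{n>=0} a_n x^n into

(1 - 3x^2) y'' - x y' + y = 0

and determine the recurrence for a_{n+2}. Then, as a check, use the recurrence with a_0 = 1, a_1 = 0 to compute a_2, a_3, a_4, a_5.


Substitute y = sum_n a_n x^n.
(1 - 3 x^2) y'' contributes (n+2)(n+1) a_{n+2} - 3 n(n-1) a_n at x^n.
-x y'(x) contributes -n a_n at x^n.
y(x) contributes 1 a_n at x^n.
Matching x^n: (n+2)(n+1) a_{n+2} + (-3 n(n-1) - n + 1) a_n = 0.
Thus a_{n+2} = (3 n(n-1) + n - 1) / ((n+1)(n+2)) * a_n.

Check with a_0 = 1, a_1 = 0 (apply the recurrence for n = 0, 1, 2, 3): a_0 = 1, a_1 = 0, a_2 = -1/2, a_3 = 0, a_4 = -7/24, a_5 = 0.

a_(n+2) = (3 n(n-1) + n - 1) / ((n+1)(n+2)) * a_n; check: a_0 = 1, a_1 = 0, a_2 = -1/2, a_3 = 0, a_4 = -7/24, a_5 = 0


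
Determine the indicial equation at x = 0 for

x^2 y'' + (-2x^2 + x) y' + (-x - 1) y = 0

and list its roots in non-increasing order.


Divide by x^2 to reach normal form y'' + P_1(x) y' + P_2(x) y = 0 with P_1(x) = -2 + 1/x and P_2(x) = -1/x - 1/x^2.
x = 0 is a singular point because the y'-coefficient -2 + 1/x has a pole at x = 0 and the y-coefficient -1/x - 1/x^2 has a pole at x = 0.
It is a regular singular point because x P_1(x) = p(x) = 1 - 2x and x^2 P_2(x) = q(x) = -x - 1 are polynomials, hence analytic at x = 0.
p(0) = 1,  q(0) = -1.
Indicial equation: r(r-1) + p(0) r + q(0) = 0, i.e. r^2 + (p(0) - 1) r + q(0) = 0, i.e. r^2 - 1 = 0.
Discriminant: (0)^2 - 4(-1) = 4, so r = (0 ± 2)/2.
Solving: r_1 = 1, r_2 = -1.

indicial: r^2 - 1 = 0; roots r_1 = 1, r_2 = -1
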